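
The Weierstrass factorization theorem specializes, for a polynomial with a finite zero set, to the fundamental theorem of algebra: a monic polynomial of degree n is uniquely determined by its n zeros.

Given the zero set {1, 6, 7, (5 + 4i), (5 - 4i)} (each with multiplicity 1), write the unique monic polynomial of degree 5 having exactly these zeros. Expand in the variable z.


The polynomial is p(z) = ∏_{α ∈ S} (z − α), where S = {1, 6, 7, (5 + 4i), (5 - 4i)}.
Expanding the product yields: p(z) = z^5 -24·z^4 + 236·z^3 -1166·z^2 + 2675·z -1722.
Note conjugate pairs combine to real quadratics: (z − (5+4i))(z − (5−4i)) = z² − 10z + 41.
The resulting polynomial has degree 5 and real coefficients as required.

p(z) = z^5 -24·z^4 + 236·z^3 -1166·z^2 + 2675·z -1722.


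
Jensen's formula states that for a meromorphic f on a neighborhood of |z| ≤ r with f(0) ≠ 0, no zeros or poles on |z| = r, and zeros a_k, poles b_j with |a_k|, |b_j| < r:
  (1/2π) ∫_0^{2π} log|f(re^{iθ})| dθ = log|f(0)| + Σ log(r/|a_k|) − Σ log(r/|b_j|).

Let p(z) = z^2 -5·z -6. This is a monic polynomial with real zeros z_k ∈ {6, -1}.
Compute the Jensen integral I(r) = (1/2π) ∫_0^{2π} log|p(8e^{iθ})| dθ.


Zeros: -1, 6; r = 8.
Inside |z| < r: -1, 6. Outside (|z| ≥ r): ∅.
p(0) = -6, so log|p(0)| = log(6) = 1.7918.
Apply Jensen: I(r) = log|p(0)| + Σ_k log(r/|z_k|), summed over zeros inside |z| < r.
  log(r/|z_k|) for z_k = 6: log(8/6) = 0.2877
  log(r/|z_k|) for z_k = -1: log(8/1) = 2.0794
Sum over inside zeros: 2.3671.
I(r) = log|p(0)| + (inside sum) = 1.7918 + 2.3671 = 4.1589.
Closed form (all zeros inside, monic): I(r) = n·log(r) = 2·log(8) = 4.1589. ✓

I(r) ≈ 4.1589.


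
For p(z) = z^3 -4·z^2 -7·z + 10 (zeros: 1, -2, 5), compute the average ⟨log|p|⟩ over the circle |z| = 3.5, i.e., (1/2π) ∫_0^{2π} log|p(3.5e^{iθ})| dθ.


Zeros: -2, 1, 5; r = 3.5.
Inside |z| < r: -2, 1. Outside (|z| ≥ r): 5.
p(0) = 10, so log|p(0)| = log(10) = 2.3026.
Apply Jensen: I(r) = log|p(0)| + Σ_k log(r/|z_k|), summed over zeros inside |z| < r.
  log(r/|z_k|) for z_k = 1: log(3.5/1) = 1.2528
  log(r/|z_k|) for z_k = -2: log(3.5/2) = 0.5596
  Outside zeros (5) contribute nothing to the Jensen sum.
Sum over inside zeros: 1.8124.
I(r) = log|p(0)| + (inside sum) = 2.3026 + 1.8124 = 4.1150.
Note: since some zeros are outside |z| ≤ r, the simplified n·log(r) form does NOT apply — only the inside zeros contribute.

I(r) ≈ 4.1150.


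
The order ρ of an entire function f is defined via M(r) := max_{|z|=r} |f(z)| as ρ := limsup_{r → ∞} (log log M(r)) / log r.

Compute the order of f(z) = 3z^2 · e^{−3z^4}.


M(r) = max_{|z|=r} |3|·|z|^2·|e^{−3z^4}| = 3·r^2 · e^{3r^4} (the factors attain their maxima compatibly on |z|=r). Then log M(r) = log 3 + 2·log r + 3r^4, dominated by the last term, so log log M(r) ~ 4·log r. The polynomial factor 3z^2 contributes only a log r term and does not affect the order. ρ = 4.
Therefore ρ = 4.

Order ρ = 4.


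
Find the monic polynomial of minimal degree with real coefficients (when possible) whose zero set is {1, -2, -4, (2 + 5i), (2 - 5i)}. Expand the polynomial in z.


The polynomial is p(z) = ∏_{α ∈ S} (z − α), where S = {1, -2, -4, (2 + 5i), (2 - 5i)}.
Expanding the product yields: p(z) = z^5 + z^4 + 11·z^3 + 129·z^2 + 90·z -232.
Note conjugate pairs combine to real quadratics: (z − (2+5i))(z − (2−5i)) = z² − 4z + 29.
The resulting polynomial has degree 5 and real coefficients as required.

p(z) = z^5 + z^4 + 11·z^3 + 129·z^2 + 90·z -232.


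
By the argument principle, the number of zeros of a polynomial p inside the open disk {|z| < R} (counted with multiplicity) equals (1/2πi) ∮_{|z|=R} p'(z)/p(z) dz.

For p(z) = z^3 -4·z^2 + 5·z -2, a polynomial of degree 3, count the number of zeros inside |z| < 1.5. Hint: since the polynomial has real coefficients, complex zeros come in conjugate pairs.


The zeros of p are: 2, 1, 1.
Their magnitudes are: 2, 1, 1.
Zeros with |z| < R = 1.5: 1, 1.
Count = 2.
By the argument principle, (1/2πi) ∮_{|z|=R} p'(z)/p(z) dz equals exactly this count.

Number of zeros inside |z| < 1.5: 2.


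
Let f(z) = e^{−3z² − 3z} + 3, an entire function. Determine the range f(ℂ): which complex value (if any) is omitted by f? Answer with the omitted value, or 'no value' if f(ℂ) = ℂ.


Little Picard bounds the complement of f(ℂ) to at most one point.
The exponent g(z) = −3z² − 3z is a nonconstant polynomial, hence surjective onto ℂ. So e^{g(z)} takes every value in {e^w : w ∈ ℂ} = ℂ ∖ {0}. Adding 3 shifts the range to ℂ ∖ {3}. f omits exactly 3.

Omitted value: 3.


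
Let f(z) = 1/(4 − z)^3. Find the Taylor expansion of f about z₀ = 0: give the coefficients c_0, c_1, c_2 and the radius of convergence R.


Let w = z − z₀, so z = z₀ + w.
Then 4 − z = 4 − (z₀ + w) = (4 − z₀) − w = 4 − w.
f(z) = 1/(4 − w)^3 = (1/(4)^3) · (1 − w/(4))^{−3}.
By the binomial series (1−u)^{−3} = Σ_{n≥0} C(n+2, 2) u^n for |u|<1, with u = w/(4):
  c_n = C(n+2, 2) / (4)^(n+3).
  c_0 = 1/(4)^3 = 1/64.
  c_1 = 3/(4)^4 = 3/256.
  c_2 = 6/(4)^5 = 3/512.
The series is valid for |w/d| < 1, i.e. |z − z₀| < |d|.
Radius of convergence: R = |4 − z₀| = |4| = 4 (distance from z₀ to the singularity z = 4).

c_0 = 1/64, c_1 = 3/256, c_2 = 3/512; R = 4.


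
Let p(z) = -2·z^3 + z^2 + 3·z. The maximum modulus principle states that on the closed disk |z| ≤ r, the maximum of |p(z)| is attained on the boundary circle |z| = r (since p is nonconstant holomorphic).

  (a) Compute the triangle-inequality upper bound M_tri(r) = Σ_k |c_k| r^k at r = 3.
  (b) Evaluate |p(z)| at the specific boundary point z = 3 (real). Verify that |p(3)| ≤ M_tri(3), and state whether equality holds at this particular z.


Coefficients: c_0 = 0, c_1 = 3, c_2 = 1, c_3 = -2. Radius r = 3.
Part (a). Triangle bound: M_tri(r) = Σ_k |c_k| r^k
  = |0|·3^0 + |3|·3^1 + |1|·3^2 + |-2|·3^3
  = 0 + 9 + 9 + 54 = 72.
This bounds M(r) := max_{|z|=r} |p(z)| from above; equality holds iff all terms c_k z^k can be made to align in phase at a single z on |z|=r.
Part (b). At z = 3 (real, on the circle |z| = r):
  p(3) = (0)·3^0 + (3)·3^1 + (1)·3^2 + (-2)·3^3 = -36.
  |p(3)| = 36.
Check: |p(3)| = 36 ≤ 72 = M_tri(3). ✓ Equality does not hold at z = 3 (the coefficients have mixed signs, so the terms do not all align in phase there).

M_tri(3) = 72; |p(3)| = 36; equality at z=3: no.


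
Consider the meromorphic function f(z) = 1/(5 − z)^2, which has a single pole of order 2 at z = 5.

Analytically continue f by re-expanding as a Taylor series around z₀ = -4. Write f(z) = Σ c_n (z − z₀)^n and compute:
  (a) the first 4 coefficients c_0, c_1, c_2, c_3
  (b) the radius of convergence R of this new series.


Let w = z − z₀, so z = z₀ + w.
Then 5 − z = 5 − (z₀ + w) = (5 − z₀) − w = 9 − w.
f(z) = 1/(9 − w)^2 = (1/(9)^2) · (1 − w/(9))^{−2}.
By the binomial series (1−u)^{−2} = Σ_{n≥0} C(n+1, 1) u^n for |u|<1, with u = w/(9):
  c_n = C(n+1, 1) / (9)^(n+2).
  c_0 = 1/(9)^2 = 1/81.
  c_1 = 2/(9)^3 = 2/729.
  c_2 = 3/(9)^4 = 1/2187.
  c_3 = 4/(9)^5 = 4/59049.
The series is valid for |w/d| < 1, i.e. |z − z₀| < |d|.
Radius of convergence: R = |5 − z₀| = |9| = 9 (distance from z₀ to the singularity z = 5).

c_0 = 1/81, c_1 = 2/729, c_2 = 1/2187, c_3 = 4/59049; R = 9.


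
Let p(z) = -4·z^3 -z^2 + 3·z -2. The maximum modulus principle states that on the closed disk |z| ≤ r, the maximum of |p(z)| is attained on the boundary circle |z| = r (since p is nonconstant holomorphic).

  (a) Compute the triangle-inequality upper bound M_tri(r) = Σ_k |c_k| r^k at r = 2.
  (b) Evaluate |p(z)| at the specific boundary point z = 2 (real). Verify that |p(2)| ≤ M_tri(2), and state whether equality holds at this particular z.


Coefficients: c_0 = -2, c_1 = 3, c_2 = -1, c_3 = -4. Radius r = 2.
Part (a). Triangle bound: M_tri(r) = Σ_k |c_k| r^k
  = |-2|·2^0 + |3|·2^1 + |-1|·2^2 + |-4|·2^3
  = 2 + 6 + 4 + 32 = 44.
This bounds M(r) := max_{|z|=r} |p(z)| from above; equality holds iff all terms c_k z^k can be made to align in phase at a single z on |z|=r.
Part (b). At z = 2 (real, on the circle |z| = r):
  p(2) = (-2)·2^0 + (3)·2^1 + (-1)·2^2 + (-4)·2^3 = -32.
  |p(2)| = 32.
Check: |p(2)| = 32 ≤ 44 = M_tri(2). ✓ Equality does not hold at z = 2 (the coefficients have mixed signs, so the terms do not all align in phase there).

M_tri(2) = 44; |p(2)| = 32; equality at z=2: no.


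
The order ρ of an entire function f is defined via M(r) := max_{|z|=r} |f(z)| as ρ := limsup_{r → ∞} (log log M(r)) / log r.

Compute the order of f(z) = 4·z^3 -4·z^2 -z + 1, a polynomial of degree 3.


|f(z)| ≤ Σ|c_k|·r^k = O(r^3) as r → ∞. Polynomial growth is O(e^{r^ε}) for every ε > 0 (since r^3/e^{r^ε} → 0), so ρ ≤ ε for all ε > 0, i.e. ρ = 0. Every nonconstant polynomial has order 0.
Therefore ρ = 0.

Order ρ = 0.


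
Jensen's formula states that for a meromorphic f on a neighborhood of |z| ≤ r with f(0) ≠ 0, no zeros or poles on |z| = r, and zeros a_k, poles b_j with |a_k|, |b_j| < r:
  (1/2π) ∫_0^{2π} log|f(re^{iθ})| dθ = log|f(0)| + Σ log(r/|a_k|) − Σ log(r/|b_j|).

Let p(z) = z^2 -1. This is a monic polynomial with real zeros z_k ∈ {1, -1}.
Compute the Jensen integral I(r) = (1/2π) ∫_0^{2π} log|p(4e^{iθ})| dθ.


Zeros: -1, 1; r = 4.
Inside |z| < r: -1, 1. Outside (|z| ≥ r): ∅.
p(0) = -1, so log|p(0)| = log(1) = 0.0000.
Apply Jensen: I(r) = log|p(0)| + Σ_k log(r/|z_k|), summed over zeros inside |z| < r.
  log(r/|z_k|) for z_k = 1: log(4/1) = 1.3863
  log(r/|z_k|) for z_k = -1: log(4/1) = 1.3863
Sum over inside zeros: 2.7726.
I(r) = log|p(0)| + (inside sum) = 0.0000 + 2.7726 = 2.7726.
Closed form (all zeros inside, monic): I(r) = n·log(r) = 2·log(4) = 2.7726. ✓

I(r) ≈ 2.7726.


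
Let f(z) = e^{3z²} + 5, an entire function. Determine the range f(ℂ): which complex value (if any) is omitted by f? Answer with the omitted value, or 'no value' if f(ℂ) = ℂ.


Little Picard bounds the complement of f(ℂ) to at most one point.
The exponent g(z) = 3z² is a nonconstant polynomial, hence surjective onto ℂ. So e^{g(z)} takes every value in {e^w : w ∈ ℂ} = ℂ ∖ {0}. Adding 5 shifts the range to ℂ ∖ {5}. f omits exactly 5.

Omitted value: 5.


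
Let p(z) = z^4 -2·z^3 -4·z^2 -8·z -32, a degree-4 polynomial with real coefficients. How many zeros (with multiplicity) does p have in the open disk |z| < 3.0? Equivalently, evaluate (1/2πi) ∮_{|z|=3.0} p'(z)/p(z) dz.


The zeros of p are: -2, (0 + 2i), (0 - 2i), 4.
Their magnitudes are: 2, 2, 2, 4.
Zeros with |z| < R = 3.0: -2, (0 + 2i), (0 - 2i).
Count = 3.
By the argument principle, (1/2πi) ∮_{|z|=R} p'(z)/p(z) dz equals exactly this count.

Number of zeros inside |z| < 3.0: 3.


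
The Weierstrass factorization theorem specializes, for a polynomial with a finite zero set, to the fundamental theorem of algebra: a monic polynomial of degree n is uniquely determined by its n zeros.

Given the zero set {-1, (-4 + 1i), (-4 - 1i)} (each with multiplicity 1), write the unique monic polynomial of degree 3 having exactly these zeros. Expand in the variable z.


The polynomial is p(z) = ∏_{α ∈ S} (z − α), where S = {-1, (-4 + 1i), (-4 - 1i)}.
Expanding the product yields: p(z) = z^3 + 9·z^2 + 25·z + 17.
Note conjugate pairs combine to real quadratics: (z − (-4+1i))(z − (-4−1i)) = z² + 8z + 17.
The resulting polynomial has degree 3 and real coefficients as required.

p(z) = z^3 + 9·z^2 + 25·z + 17.


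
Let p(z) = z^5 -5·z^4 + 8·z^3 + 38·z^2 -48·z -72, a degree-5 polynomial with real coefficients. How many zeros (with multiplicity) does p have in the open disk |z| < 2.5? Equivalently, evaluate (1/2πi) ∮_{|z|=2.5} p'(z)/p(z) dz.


The zeros of p are: -1, 2, -2, (3 + 3i), (3 - 3i).
Their magnitudes are: 1, 2, 2, 4.243, 4.243.
Zeros with |z| < R = 2.5: -1, 2, -2.
Count = 3.
By the argument principle, (1/2πi) ∮_{|z|=R} p'(z)/p(z) dz equals exactly this count.

Number of zeros inside |z| < 2.5: 3.


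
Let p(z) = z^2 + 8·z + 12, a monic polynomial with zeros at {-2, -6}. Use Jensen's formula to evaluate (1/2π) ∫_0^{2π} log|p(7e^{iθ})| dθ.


Zeros: -6, -2; r = 7.
Inside |z| < r: -6, -2. Outside (|z| ≥ r): ∅.
p(0) = 12, so log|p(0)| = log(12) = 2.4849.
Apply Jensen: I(r) = log|p(0)| + Σ_k log(r/|z_k|), summed over zeros inside |z| < r.
  log(r/|z_k|) for z_k = -2: log(7/2) = 1.2528
  log(r/|z_k|) for z_k = -6: log(7/6) = 0.1542
Sum over inside zeros: 1.4069.
I(r) = log|p(0)| + (inside sum) = 2.4849 + 1.4069 = 3.8918.
Closed form (all zeros inside, monic): I(r) = n·log(r) = 2·log(7) = 3.8918. ✓

I(r) ≈ 3.8918.


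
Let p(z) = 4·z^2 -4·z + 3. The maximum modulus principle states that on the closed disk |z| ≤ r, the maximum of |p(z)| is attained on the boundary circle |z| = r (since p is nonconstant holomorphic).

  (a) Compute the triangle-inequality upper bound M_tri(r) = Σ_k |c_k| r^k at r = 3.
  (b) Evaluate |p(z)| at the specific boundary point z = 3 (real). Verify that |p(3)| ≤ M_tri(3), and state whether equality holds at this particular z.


Coefficients: c_0 = 3, c_1 = -4, c_2 = 4. Radius r = 3.
Part (a). Triangle bound: M_tri(r) = Σ_k |c_k| r^k
  = |3|·3^0 + |-4|·3^1 + |4|·3^2
  = 3 + 12 + 36 = 51.
This bounds M(r) := max_{|z|=r} |p(z)| from above; equality holds iff all terms c_k z^k can be made to align in phase at a single z on |z|=r.
Part (b). At z = 3 (real, on the circle |z| = r):
  p(3) = (3)·3^0 + (-4)·3^1 + (4)·3^2 = 27.
  |p(3)| = 27.
Check: |p(3)| = 27 ≤ 51 = M_tri(3). ✓ Equality does not hold at z = 3 (the coefficients have mixed signs, so the terms do not all align in phase there).

M_tri(3) = 51; |p(3)| = 27; equality at z=3: no.


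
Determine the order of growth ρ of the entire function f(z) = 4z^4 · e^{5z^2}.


M(r) = max_{|z|=r} |4|·|z|^4·|e^{5z^2}| = 4·r^4 · e^{5r^2} (the factors attain their maxima compatibly on |z|=r). Then log M(r) = log 4 + 4·log r + 5r^2, dominated by the last term, so log log M(r) ~ 2·log r. The polynomial factor 4z^4 contributes only a log r term and does not affect the order. ρ = 2.
Therefore ρ = 2.

Order ρ = 2.


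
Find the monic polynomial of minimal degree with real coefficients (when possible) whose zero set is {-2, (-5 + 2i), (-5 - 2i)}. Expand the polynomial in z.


The polynomial is p(z) = ∏_{α ∈ S} (z − α), where S = {-2, (-5 + 2i), (-5 - 2i)}.
Expanding the product yields: p(z) = z^3 + 12·z^2 + 49·z + 58.
Note conjugate pairs combine to real quadratics: (z − (-5+2i))(z − (-5−2i)) = z² + 10z + 29.
The resulting polynomial has degree 3 and real coefficients as required.

p(z) = z^3 + 12·z^2 + 49·z + 58.


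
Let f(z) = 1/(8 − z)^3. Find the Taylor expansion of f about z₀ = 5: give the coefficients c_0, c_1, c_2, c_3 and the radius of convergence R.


Let w = z − z₀, so z = z₀ + w.
Then 8 − z = 8 − (z₀ + w) = (8 − z₀) − w = 3 − w.
f(z) = 1/(3 − w)^3 = (1/(3)^3) · (1 − w/(3))^{−3}.
By the binomial series (1−u)^{−3} = Σ_{n≥0} C(n+2, 2) u^n for |u|<1, with u = w/(3):
  c_n = C(n+2, 2) / (3)^(n+3).
  c_0 = 1/(3)^3 = 1/27.
  c_1 = 3/(3)^4 = 1/27.
  c_2 = 6/(3)^5 = 2/81.
  c_3 = 10/(3)^6 = 10/729.
The series is valid for |w/d| < 1, i.e. |z − z₀| < |d|.
Radius of convergence: R = |8 − z₀| = |3| = 3 (distance from z₀ to the singularity z = 8).

c_0 = 1/27, c_1 = 1/27, c_2 = 2/81, c_3 = 10/729; R = 3.


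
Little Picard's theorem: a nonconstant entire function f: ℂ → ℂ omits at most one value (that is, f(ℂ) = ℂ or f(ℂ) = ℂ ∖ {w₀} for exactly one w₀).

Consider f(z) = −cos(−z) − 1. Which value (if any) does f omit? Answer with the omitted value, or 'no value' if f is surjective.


Little Picard bounds the complement of f(ℂ) to at most one point.
cos is entire and surjective onto ℂ: for every w ∈ ℂ, cos(ζ) = w has a solution ζ ∈ ℂ (e.g., via the complex inverse arccos). With ζ = −z this gives z = ζ/(-1). Then -1·cos(−z) takes every value in -1·ℂ = ℂ, and adding -1 is a bijection of ℂ. So f is surjective and omits no value. (Note: only on the real line is cos bounded by [−1, 1].)

Omitted value: no value.


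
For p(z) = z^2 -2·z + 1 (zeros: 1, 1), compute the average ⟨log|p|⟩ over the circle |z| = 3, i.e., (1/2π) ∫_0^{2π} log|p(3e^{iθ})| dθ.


Zeros: 1, 1; r = 3.
Inside |z| < r: 1, 1. Outside (|z| ≥ r): ∅.
p(0) = 1, so log|p(0)| = log(1) = 0.0000.
Apply Jensen: I(r) = log|p(0)| + Σ_k log(r/|z_k|), summed over zeros inside |z| < r.
  log(r/|z_k|) for z_k = 1: log(3/1) = 1.0986
  log(r/|z_k|) for z_k = 1: log(3/1) = 1.0986
Sum over inside zeros: 2.1972.
I(r) = log|p(0)| + (inside sum) = 0.0000 + 2.1972 = 2.1972.
Closed form (all zeros inside, monic): I(r) = n·log(r) = 2·log(3) = 2.1972. ✓

I(r) ≈ 2.1972.


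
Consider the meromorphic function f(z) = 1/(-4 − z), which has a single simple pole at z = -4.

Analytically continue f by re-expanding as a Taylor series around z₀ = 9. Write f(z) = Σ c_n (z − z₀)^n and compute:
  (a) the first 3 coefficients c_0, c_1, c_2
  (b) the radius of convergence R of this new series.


Let w = z − z₀, so z = z₀ + w.
Then -4 − z = -4 − (z₀ + w) = (-4 − z₀) − w = -13 − w.
f(z) = 1/(-13 − w) = (1/(-13)) · 1/(1 − w/(-13)) = Σ_{n≥0} w^n / (-13)^(n+1).
So c_n = 1/(-13)^(n+1):
  c_0 = 1/(-13)^1 = -1/13.
  c_1 = 1/(-13)^2 = 1/169.
  c_2 = 1/(-13)^3 = -1/2197.
The series is valid for |w/d| < 1, i.e. |z − z₀| < |d|.
Radius of convergence: R = |-4 − z₀| = |-13| = 13 (distance from z₀ to the singularity z = -4).

c_0 = -1/13, c_1 = 1/169, c_2 = -1/2197; R = 13.


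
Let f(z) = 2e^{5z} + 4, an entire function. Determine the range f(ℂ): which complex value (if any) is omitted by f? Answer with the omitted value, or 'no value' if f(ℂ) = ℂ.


Little Picard bounds the complement of f(ℂ) to at most one point.
e^{5z} is never zero on ℂ, so 2·e^{5z} takes every value in ℂ ∖ {0}. Adding 4 shifts the range to ℂ ∖ {4}. Thus f omits exactly the value 4.

Omitted value: 4.


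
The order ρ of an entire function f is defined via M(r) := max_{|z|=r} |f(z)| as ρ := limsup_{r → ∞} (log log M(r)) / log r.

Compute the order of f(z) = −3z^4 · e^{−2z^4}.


M(r) = max_{|z|=r} |-3|·|z|^4·|e^{−2z^4}| = 3·r^4 · e^{2r^4} (the factors attain their maxima compatibly on |z|=r). Then log M(r) = log 3 + 4·log r + 2r^4, dominated by the last term, so log log M(r) ~ 4·log r. The polynomial factor -3z^4 contributes only a log r term and does not affect the order. ρ = 4.
Therefore ρ = 4.

Order ρ = 4.


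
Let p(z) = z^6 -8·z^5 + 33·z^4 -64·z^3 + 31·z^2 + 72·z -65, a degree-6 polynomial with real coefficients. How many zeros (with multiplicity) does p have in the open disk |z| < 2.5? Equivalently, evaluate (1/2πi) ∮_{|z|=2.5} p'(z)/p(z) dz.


The zeros of p are: (2 + 3i), (2 - 3i), (2 + 1i), (2 - 1i), 1, -1.
Their magnitudes are: 3.606, 3.606, 2.236, 2.236, 1, 1.
Zeros with |z| < R = 2.5: (2 + 1i), (2 - 1i), 1, -1.
Count = 4.
By the argument principle, (1/2πi) ∮_{|z|=R} p'(z)/p(z) dz equals exactly this count.

Number of zeros inside |z| < 2.5: 4.


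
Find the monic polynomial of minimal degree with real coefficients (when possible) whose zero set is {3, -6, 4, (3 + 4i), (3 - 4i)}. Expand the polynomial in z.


The polynomial is p(z) = ∏_{α ∈ S} (z − α), where S = {3, -6, 4, (3 + 4i), (3 - 4i)}.
Expanding the product yields: p(z) = z^5 -7·z^4 + z^3 + 227·z^2 -1182·z + 1800.
Note conjugate pairs combine to real quadratics: (z − (3+4i))(z − (3−4i)) = z² − 6z + 25.
The resulting polynomial has degree 5 and real coefficients as required.

p(z) = z^5 -7·z^4 + z^3 + 227·z^2 -1182·z + 1800.


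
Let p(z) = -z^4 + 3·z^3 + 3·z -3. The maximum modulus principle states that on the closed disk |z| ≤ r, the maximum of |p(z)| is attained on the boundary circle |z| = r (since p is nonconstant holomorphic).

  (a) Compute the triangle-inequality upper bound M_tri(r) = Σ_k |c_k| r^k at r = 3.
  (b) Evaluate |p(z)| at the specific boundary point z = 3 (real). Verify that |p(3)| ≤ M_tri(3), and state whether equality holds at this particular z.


Coefficients: c_0 = -3, c_1 = 3, c_2 = 0, c_3 = 3, c_4 = -1. Radius r = 3.
Part (a). Triangle bound: M_tri(r) = Σ_k |c_k| r^k
  = |-3|·3^0 + |3|·3^1 + |0|·3^2 + |3|·3^3 + |-1|·3^4
  = 3 + 9 + 0 + 81 + 81 = 174.
This bounds M(r) := max_{|z|=r} |p(z)| from above; equality holds iff all terms c_k z^k can be made to align in phase at a single z on |z|=r.
Part (b). At z = 3 (real, on the circle |z| = r):
  p(3) = (-3)·3^0 + (3)·3^1 + (0)·3^2 + (3)·3^3 + (-1)·3^4 = 6.
  |p(3)| = 6.
Check: |p(3)| = 6 ≤ 174 = M_tri(3). ✓ Equality does not hold at z = 3 (the coefficients have mixed signs, so the terms do not all align in phase there).

M_tri(3) = 174; |p(3)| = 6; equality at z=3: no.


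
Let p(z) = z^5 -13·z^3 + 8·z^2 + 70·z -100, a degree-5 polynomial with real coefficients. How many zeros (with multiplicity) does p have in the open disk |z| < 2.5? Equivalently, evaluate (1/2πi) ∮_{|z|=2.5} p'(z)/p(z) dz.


The zeros of p are: (2 + 1i), (2 - 1i), (-3 + 1i), (-3 - 1i), 2.
Their magnitudes are: 2.236, 2.236, 3.162, 3.162, 2.
Zeros with |z| < R = 2.5: (2 + 1i), (2 - 1i), 2.
Count = 3.
By the argument principle, (1/2πi) ∮_{|z|=R} p'(z)/p(z) dz equals exactly this count.

Number of zeros inside |z| < 2.5: 3.


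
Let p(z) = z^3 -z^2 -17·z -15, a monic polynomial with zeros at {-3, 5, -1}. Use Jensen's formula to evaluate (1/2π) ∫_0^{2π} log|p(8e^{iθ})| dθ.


Zeros: -3, -1, 5; r = 8.
Inside |z| < r: -3, -1, 5. Outside (|z| ≥ r): ∅.
p(0) = -15, so log|p(0)| = log(15) = 2.7081.
Apply Jensen: I(r) = log|p(0)| + Σ_k log(r/|z_k|), summed over zeros inside |z| < r.
  log(r/|z_k|) for z_k = -3: log(8/3) = 0.9808
  log(r/|z_k|) for z_k = 5: log(8/5) = 0.4700
  log(r/|z_k|) for z_k = -1: log(8/1) = 2.0794
Sum over inside zeros: 3.5303.
I(r) = log|p(0)| + (inside sum) = 2.7081 + 3.5303 = 6.2383.
Closed form (all zeros inside, monic): I(r) = n·log(r) = 3·log(8) = 6.2383. ✓

I(r) ≈ 6.2383.


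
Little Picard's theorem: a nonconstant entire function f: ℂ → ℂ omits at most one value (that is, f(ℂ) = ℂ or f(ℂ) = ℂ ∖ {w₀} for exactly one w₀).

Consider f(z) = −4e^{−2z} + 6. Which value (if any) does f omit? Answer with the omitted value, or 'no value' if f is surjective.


Little Picard bounds the complement of f(ℂ) to at most one point.
e^{−2z} is never zero on ℂ, so -4·e^{−2z} takes every value in ℂ ∖ {0}. Adding 6 shifts the range to ℂ ∖ {6}. Thus f omits exactly the value 6.

Omitted value: 6.


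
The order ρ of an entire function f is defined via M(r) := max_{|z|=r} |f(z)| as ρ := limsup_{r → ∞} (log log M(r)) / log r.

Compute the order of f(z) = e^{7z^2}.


|e^{7z^2}| = e^{Re(7·z^2) + 0} ≤ e^{7|z|^2 + 0} = e^{7r^2 + 0} on |z| = r, so ρ ≤ 2. Choosing z on |z|=r so that 7·z^2 is real positive (always possible by picking arg z appropriately) gives |f(z)| = e^{7r^2 + 0}, matching the bound. The additive constant 0 does not affect log log M(r) ~ 2·log r. Hence ρ = 2.
Therefore ρ = 2.

Order ρ = 2.


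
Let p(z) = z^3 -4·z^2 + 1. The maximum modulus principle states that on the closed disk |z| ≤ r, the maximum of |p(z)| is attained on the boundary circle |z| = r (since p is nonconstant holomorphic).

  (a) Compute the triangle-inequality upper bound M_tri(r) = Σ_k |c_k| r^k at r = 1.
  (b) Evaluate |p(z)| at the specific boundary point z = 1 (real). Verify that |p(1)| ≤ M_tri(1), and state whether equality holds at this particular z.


Coefficients: c_0 = 1, c_1 = 0, c_2 = -4, c_3 = 1. Radius r = 1.
Part (a). Triangle bound: M_tri(r) = Σ_k |c_k| r^k
  = |1|·1^0 + |0|·1^1 + |-4|·1^2 + |1|·1^3
  = 1 + 0 + 4 + 1 = 6.
This bounds M(r) := max_{|z|=r} |p(z)| from above; equality holds iff all terms c_k z^k can be made to align in phase at a single z on |z|=r.
Part (b). At z = 1 (real, on the circle |z| = r):
  p(1) = (1)·1^0 + (0)·1^1 + (-4)·1^2 + (1)·1^3 = -2.
  |p(1)| = 2.
Check: |p(1)| = 2 ≤ 6 = M_tri(1). ✓ Equality does not hold at z = 1 (the coefficients have mixed signs, so the terms do not all align in phase there).

M_tri(1) = 6; |p(1)| = 2; equality at z=1: no.


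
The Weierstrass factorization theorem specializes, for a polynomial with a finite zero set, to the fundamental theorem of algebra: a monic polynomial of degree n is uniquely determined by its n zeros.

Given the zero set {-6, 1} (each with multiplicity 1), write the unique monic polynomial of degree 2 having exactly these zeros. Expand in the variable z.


The polynomial is p(z) = ∏_{α ∈ S} (z − α), where S = {-6, 1}.
Expanding the product yields: p(z) = z^2 + 5·z -6.
The resulting polynomial has degree 2 and real coefficients as required.

p(z) = z^2 + 5·z -6.


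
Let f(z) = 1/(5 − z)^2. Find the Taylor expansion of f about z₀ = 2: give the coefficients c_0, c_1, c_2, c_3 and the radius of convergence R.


Let w = z − z₀, so z = z₀ + w.
Then 5 − z = 5 − (z₀ + w) = (5 − z₀) − w = 3 − w.
f(z) = 1/(3 − w)^2 = (1/(3)^2) · (1 − w/(3))^{−2}.
By the binomial series (1−u)^{−2} = Σ_{n≥0} C(n+1, 1) u^n for |u|<1, with u = w/(3):
  c_n = C(n+1, 1) / (3)^(n+2).
  c_0 = 1/(3)^2 = 1/9.
  c_1 = 2/(3)^3 = 2/27.
  c_2 = 3/(3)^4 = 1/27.
  c_3 = 4/(3)^5 = 4/243.
The series is valid for |w/d| < 1, i.e. |z − z₀| < |d|.
Radius of convergence: R = |5 − z₀| = |3| = 3 (distance from z₀ to the singularity z = 5).

c_0 = 1/9, c_1 = 2/27, c_2 = 1/27, c_3 = 4/243; R = 3.


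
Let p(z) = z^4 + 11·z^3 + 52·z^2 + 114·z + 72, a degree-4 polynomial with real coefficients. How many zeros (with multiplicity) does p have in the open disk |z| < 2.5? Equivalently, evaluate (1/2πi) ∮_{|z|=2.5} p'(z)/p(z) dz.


The zeros of p are: (-3 + 3i), (-3 - 3i), -4, -1.
Their magnitudes are: 4.243, 4.243, 4, 1.
Zeros with |z| < R = 2.5: -1.
Count = 1.
By the argument principle, (1/2πi) ∮_{|z|=R} p'(z)/p(z) dz equals exactly this count.

Number of zeros inside |z| < 2.5: 1.


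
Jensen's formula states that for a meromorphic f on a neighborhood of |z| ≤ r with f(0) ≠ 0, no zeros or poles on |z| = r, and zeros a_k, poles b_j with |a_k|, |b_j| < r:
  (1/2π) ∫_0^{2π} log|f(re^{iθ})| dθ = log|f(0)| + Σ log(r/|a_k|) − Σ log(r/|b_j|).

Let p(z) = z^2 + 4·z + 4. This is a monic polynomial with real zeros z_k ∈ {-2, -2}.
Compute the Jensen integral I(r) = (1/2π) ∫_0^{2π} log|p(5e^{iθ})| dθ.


Zeros: -2, -2; r = 5.
Inside |z| < r: -2, -2. Outside (|z| ≥ r): ∅.
p(0) = 4, so log|p(0)| = log(4) = 1.3863.
Apply Jensen: I(r) = log|p(0)| + Σ_k log(r/|z_k|), summed over zeros inside |z| < r.
  log(r/|z_k|) for z_k = -2: log(5/2) = 0.9163
  log(r/|z_k|) for z_k = -2: log(5/2) = 0.9163
Sum over inside zeros: 1.8326.
I(r) = log|p(0)| + (inside sum) = 1.3863 + 1.8326 = 3.2189.
Closed form (all zeros inside, monic): I(r) = n·log(r) = 2·log(5) = 3.2189. ✓

I(r) ≈ 3.2189.


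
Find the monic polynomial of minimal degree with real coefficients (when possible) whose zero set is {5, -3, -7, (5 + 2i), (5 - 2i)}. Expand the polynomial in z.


The polynomial is p(z) = ∏_{α ∈ S} (z − α), where S = {5, -3, -7, (5 + 2i), (5 - 2i)}.
Expanding the product yields: p(z) = z^5 -5·z^4 -50·z^3 + 330·z^2 + 209·z -3045.
Note conjugate pairs combine to real quadratics: (z − (5+2i))(z − (5−2i)) = z² − 10z + 29.
The resulting polynomial has degree 5 and real coefficients as required.

p(z) = z^5 -5·z^4 -50·z^3 + 330·z^2 + 209·z -3045.


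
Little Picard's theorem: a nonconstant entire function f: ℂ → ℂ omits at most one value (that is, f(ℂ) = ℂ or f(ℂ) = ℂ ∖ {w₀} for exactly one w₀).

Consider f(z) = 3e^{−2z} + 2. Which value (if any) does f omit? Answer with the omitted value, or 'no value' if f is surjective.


Little Picard bounds the complement of f(ℂ) to at most one point.
e^{−2z} is never zero on ℂ, so 3·e^{−2z} takes every value in ℂ ∖ {0}. Adding 2 shifts the range to ℂ ∖ {2}. Thus f omits exactly the value 2.

Omitted value: 2.


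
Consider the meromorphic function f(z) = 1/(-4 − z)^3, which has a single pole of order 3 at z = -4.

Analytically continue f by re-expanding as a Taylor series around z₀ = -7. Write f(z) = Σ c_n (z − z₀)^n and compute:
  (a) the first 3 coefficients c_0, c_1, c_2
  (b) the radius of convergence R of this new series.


Let w = z − z₀, so z = z₀ + w.
Then -4 − z = -4 − (z₀ + w) = (-4 − z₀) − w = 3 − w.
f(z) = 1/(3 − w)^3 = (1/(3)^3) · (1 − w/(3))^{−3}.
By the binomial series (1−u)^{−3} = Σ_{n≥0} C(n+2, 2) u^n for |u|<1, with u = w/(3):
  c_n = C(n+2, 2) / (3)^(n+3).
  c_0 = 1/(3)^3 = 1/27.
  c_1 = 3/(3)^4 = 1/27.
  c_2 = 6/(3)^5 = 2/81.
The series is valid for |w/d| < 1, i.e. |z − z₀| < |d|.
Radius of convergence: R = |-4 − z₀| = |3| = 3 (distance from z₀ to the singularity z = -4).

c_0 = 1/27, c_1 = 1/27, c_2 = 2/81; R = 3.


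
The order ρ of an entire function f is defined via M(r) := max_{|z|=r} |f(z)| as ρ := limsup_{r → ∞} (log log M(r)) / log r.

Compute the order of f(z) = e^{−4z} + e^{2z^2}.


Each summand is entire of order 1 and 2 respectively (as in the single-exponential case). The order of a sum is at most the max of the orders, so ρ ≤ 2. For the lower bound: on |z|=r choose arg z so that 2z^2 is real positive; then |e^{2z^2}| = e^{2r^2} while |e^{-4z}| ≤ e^{4r^1} = o(e^{2r^2}). So |f| ≥ e^{2r^2}(1 − o(1)) and ρ ≥ 2. Hence ρ = max(1, 2) = 2.
Therefore ρ = 2.

Order ρ = 2.


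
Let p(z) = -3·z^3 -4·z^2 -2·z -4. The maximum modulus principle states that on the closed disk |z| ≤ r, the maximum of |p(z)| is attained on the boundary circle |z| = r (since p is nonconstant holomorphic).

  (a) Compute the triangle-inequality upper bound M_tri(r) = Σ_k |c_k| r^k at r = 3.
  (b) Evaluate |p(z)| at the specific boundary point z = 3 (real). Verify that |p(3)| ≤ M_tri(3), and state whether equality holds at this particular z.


Coefficients: c_0 = -4, c_1 = -2, c_2 = -4, c_3 = -3. Radius r = 3.
Part (a). Triangle bound: M_tri(r) = Σ_k |c_k| r^k
  = |-4|·3^0 + |-2|·3^1 + |-4|·3^2 + |-3|·3^3
  = 4 + 6 + 36 + 81 = 127.
This bounds M(r) := max_{|z|=r} |p(z)| from above; equality holds iff all terms c_k z^k can be made to align in phase at a single z on |z|=r.
Part (b). At z = 3 (real, on the circle |z| = r):
  p(3) = (-4)·3^0 + (-2)·3^1 + (-4)·3^2 + (-3)·3^3 = -127.
  |p(3)| = 127.
Since all nonzero coefficients share the same sign, |p(3)| = 127 = M_tri(3); the triangle bound is attained at z = 3, so in fact M(r) = 127.

M_tri(3) = 127; |p(3)| = 127; equality at z=3: yes.


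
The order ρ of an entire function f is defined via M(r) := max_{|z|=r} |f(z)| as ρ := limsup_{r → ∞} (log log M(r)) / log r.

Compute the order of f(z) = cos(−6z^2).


Write cos(w) = (e^{iw} ± e^{−iw})/(2 or 2i), so |cos(w)| ≤ e^{|w|}. With w = −6z^2, |w| ≤ 6r^2 + 0 on |z|=r, giving M(r) ≤ e^{6r^2 + 0} and ρ ≤ 2. For the lower bound, choose z on |z|=r with -6z^2 purely imaginary of modulus 6r^2; then |cos(−6z^2)| grows like e^{6r^2}/2, so ρ ≥ 2. Hence ρ = 2.
Therefore ρ = 2.

Order ρ = 2.


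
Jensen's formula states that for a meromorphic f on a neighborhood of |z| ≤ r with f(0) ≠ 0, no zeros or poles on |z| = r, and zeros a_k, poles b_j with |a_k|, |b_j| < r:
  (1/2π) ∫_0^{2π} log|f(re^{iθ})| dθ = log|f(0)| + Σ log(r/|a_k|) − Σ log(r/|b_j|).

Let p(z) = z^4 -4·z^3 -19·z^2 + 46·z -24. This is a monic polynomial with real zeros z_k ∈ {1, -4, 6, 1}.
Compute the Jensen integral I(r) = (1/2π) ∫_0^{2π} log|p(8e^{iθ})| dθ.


Zeros: -4, 1, 1, 6; r = 8.
Inside |z| < r: -4, 1, 1, 6. Outside (|z| ≥ r): ∅.
p(0) = -24, so log|p(0)| = log(24) = 3.1781.
Apply Jensen: I(r) = log|p(0)| + Σ_k log(r/|z_k|), summed over zeros inside |z| < r.
  log(r/|z_k|) for z_k = 1: log(8/1) = 2.0794
  log(r/|z_k|) for z_k = -4: log(8/4) = 0.6931
  log(r/|z_k|) for z_k = 6: log(8/6) = 0.2877
  log(r/|z_k|) for z_k = 1: log(8/1) = 2.0794
Sum over inside zeros: 5.1397.
I(r) = log|p(0)| + (inside sum) = 3.1781 + 5.1397 = 8.3178.
Closed form (all zeros inside, monic): I(r) = n·log(r) = 4·log(8) = 8.3178. ✓

I(r) ≈ 8.3178.


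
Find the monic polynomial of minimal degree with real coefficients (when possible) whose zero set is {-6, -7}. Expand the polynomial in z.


The polynomial is p(z) = ∏_{α ∈ S} (z − α), where S = {-6, -7}.
Expanding the product yields: p(z) = z^2 + 13·z + 42.
The resulting polynomial has degree 2 and real coefficients as required.

p(z) = z^2 + 13·z + 42.


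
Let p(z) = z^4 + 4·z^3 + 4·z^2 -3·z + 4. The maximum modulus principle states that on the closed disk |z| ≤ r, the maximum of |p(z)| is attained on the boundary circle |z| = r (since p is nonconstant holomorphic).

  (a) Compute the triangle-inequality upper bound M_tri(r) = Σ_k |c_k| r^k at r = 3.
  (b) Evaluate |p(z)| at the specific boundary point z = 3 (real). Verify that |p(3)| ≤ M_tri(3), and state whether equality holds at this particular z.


Coefficients: c_0 = 4, c_1 = -3, c_2 = 4, c_3 = 4, c_4 = 1. Radius r = 3.
Part (a). Triangle bound: M_tri(r) = Σ_k |c_k| r^k
  = |4|·3^0 + |-3|·3^1 + |4|·3^2 + |4|·3^3 + |1|·3^4
  = 4 + 9 + 36 + 108 + 81 = 238.
This bounds M(r) := max_{|z|=r} |p(z)| from above; equality holds iff all terms c_k z^k can be made to align in phase at a single z on |z|=r.
Part (b). At z = 3 (real, on the circle |z| = r):
  p(3) = (4)·3^0 + (-3)·3^1 + (4)·3^2 + (4)·3^3 + (1)·3^4 = 220.
  |p(3)| = 220.
Check: |p(3)| = 220 ≤ 238 = M_tri(3). ✓ Equality does not hold at z = 3 (the coefficients have mixed signs, so the terms do not all align in phase there).

M_tri(3) = 238; |p(3)| = 220; equality at z=3: no.


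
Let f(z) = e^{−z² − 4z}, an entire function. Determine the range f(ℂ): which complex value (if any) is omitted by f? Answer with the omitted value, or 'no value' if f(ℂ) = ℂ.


Little Picard bounds the complement of f(ℂ) to at most one point.
The exponent g(z) = −z² − 4z is a nonconstant polynomial, hence surjective onto ℂ. So e^{g(z)} takes every value in {e^w : w ∈ ℂ} = ℂ ∖ {0}. Adding 0 shifts the range to ℂ ∖ {0}. f omits exactly 0.

Omitted value: 0.


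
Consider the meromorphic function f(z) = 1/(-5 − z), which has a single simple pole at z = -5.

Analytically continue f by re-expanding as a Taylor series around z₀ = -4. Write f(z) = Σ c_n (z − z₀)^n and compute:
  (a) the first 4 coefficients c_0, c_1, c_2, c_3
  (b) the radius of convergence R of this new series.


Let w = z − z₀, so z = z₀ + w.
Then -5 − z = -5 − (z₀ + w) = (-5 − z₀) − w = -1 − w.
f(z) = 1/(-1 − w) = (1/(-1)) · 1/(1 − w/(-1)) = Σ_{n≥0} w^n / (-1)^(n+1).
So c_n = 1/(-1)^(n+1):
  c_0 = 1/(-1)^1 = -1.
  c_1 = 1/(-1)^2 = 1.
  c_2 = 1/(-1)^3 = -1.
  c_3 = 1/(-1)^4 = 1.
The series is valid for |w/d| < 1, i.e. |z − z₀| < |d|.
Radius of convergence: R = |-5 − z₀| = |-1| = 1 (distance from z₀ to the singularity z = -5).

c_0 = -1, c_1 = 1, c_2 = -1, c_3 = 1; R = 1.


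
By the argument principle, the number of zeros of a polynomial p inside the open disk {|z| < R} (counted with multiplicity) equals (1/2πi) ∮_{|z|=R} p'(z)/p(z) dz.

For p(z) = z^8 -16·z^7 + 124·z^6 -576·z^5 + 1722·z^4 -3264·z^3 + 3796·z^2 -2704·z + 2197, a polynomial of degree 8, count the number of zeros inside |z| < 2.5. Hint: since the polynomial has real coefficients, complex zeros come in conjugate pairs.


The zeros of p are: (3 + 2i), (3 - 2i), (2 + 3i), (2 - 3i), (3 + 2i), (3 - 2i), (0 + 1i), (0 - 1i).
Their magnitudes are: 3.606, 3.606, 3.606, 3.606, 3.606, 3.606, 1, 1.
Zeros with |z| < R = 2.5: (0 + 1i), (0 - 1i).
Count = 2.
By the argument principle, (1/2πi) ∮_{|z|=R} p'(z)/p(z) dz equals exactly this count.

Number of zeros inside |z| < 2.5: 2.


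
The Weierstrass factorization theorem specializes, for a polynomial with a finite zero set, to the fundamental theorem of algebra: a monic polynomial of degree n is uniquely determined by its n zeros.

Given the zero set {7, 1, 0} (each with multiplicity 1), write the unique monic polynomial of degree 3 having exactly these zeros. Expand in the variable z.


The polynomial is p(z) = ∏_{α ∈ S} (z − α), where S = {7, 1, 0}.
Expanding the product yields: p(z) = z^3 -8·z^2 + 7·z.
The resulting polynomial has degree 3 and real coefficients as required.

p(z) = z^3 -8·z^2 + 7·z.


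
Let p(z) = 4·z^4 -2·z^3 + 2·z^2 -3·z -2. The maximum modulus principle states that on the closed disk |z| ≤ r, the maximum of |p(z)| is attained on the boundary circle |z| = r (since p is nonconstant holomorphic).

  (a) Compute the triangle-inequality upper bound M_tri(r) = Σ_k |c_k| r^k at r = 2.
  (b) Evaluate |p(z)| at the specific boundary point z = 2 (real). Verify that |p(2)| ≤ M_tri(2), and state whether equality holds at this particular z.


Coefficients: c_0 = -2, c_1 = -3, c_2 = 2, c_3 = -2, c_4 = 4. Radius r = 2.
Part (a). Triangle bound: M_tri(r) = Σ_k |c_k| r^k
  = |-2|·2^0 + |-3|·2^1 + |2|·2^2 + |-2|·2^3 + |4|·2^4
  = 2 + 6 + 8 + 16 + 64 = 96.
This bounds M(r) := max_{|z|=r} |p(z)| from above; equality holds iff all terms c_k z^k can be made to align in phase at a single z on |z|=r.
Part (b). At z = 2 (real, on the circle |z| = r):
  p(2) = (-2)·2^0 + (-3)·2^1 + (2)·2^2 + (-2)·2^3 + (4)·2^4 = 48.
  |p(2)| = 48.
Check: |p(2)| = 48 ≤ 96 = M_tri(2). ✓ Equality does not hold at z = 2 (the coefficients have mixed signs, so the terms do not all align in phase there).

M_tri(2) = 96; |p(2)| = 48; equality at z=2: no.


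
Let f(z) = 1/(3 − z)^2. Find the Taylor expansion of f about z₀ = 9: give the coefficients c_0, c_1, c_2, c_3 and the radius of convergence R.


Let w = z − z₀, so z = z₀ + w.
Then 3 − z = 3 − (z₀ + w) = (3 − z₀) − w = -6 − w.
f(z) = 1/(-6 − w)^2 = (1/(-6)^2) · (1 − w/(-6))^{−2}.
By the binomial series (1−u)^{−2} = Σ_{n≥0} C(n+1, 1) u^n for |u|<1, with u = w/(-6):
  c_n = C(n+1, 1) / (-6)^(n+2).
  c_0 = 1/(-6)^2 = 1/36.
  c_1 = 2/(-6)^3 = -1/108.
  c_2 = 3/(-6)^4 = 1/432.
  c_3 = 4/(-6)^5 = -1/1944.
The series is valid for |w/d| < 1, i.e. |z − z₀| < |d|.
Radius of convergence: R = |3 − z₀| = |-6| = 6 (distance from z₀ to the singularity z = 3).

c_0 = 1/36, c_1 = -1/108, c_2 = 1/432, c_3 = -1/1944; R = 6.


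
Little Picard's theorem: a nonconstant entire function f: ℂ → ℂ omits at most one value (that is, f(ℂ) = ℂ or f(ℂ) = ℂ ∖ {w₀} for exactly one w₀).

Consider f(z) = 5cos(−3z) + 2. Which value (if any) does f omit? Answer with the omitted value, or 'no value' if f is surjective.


Little Picard bounds the complement of f(ℂ) to at most one point.
cos is entire and surjective onto ℂ: for every w ∈ ℂ, cos(ζ) = w has a solution ζ ∈ ℂ (e.g., via the complex inverse arccos). With ζ = −3z this gives z = ζ/(-3). Then 5·cos(−3z) takes every value in 5·ℂ = ℂ, and adding 2 is a bijection of ℂ. So f is surjective and omits no value. (Note: only on the real line is cos bounded by [−1, 1].)

Omitted value: no value.


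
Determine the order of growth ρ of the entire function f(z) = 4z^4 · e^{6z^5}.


M(r) = max_{|z|=r} |4|·|z|^4·|e^{6z^5}| = 4·r^4 · e^{6r^5} (the factors attain their maxima compatibly on |z|=r). Then log M(r) = log 4 + 4·log r + 6r^5, dominated by the last term, so log log M(r) ~ 5·log r. The polynomial factor 4z^4 contributes only a log r term and does not affect the order. ρ = 5.
Therefore ρ = 5.

Order ρ = 5.


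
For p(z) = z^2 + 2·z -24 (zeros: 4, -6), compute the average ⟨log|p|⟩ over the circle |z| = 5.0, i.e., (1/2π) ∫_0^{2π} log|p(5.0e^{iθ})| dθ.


Zeros: -6, 4; r = 5.0.
Inside |z| < r: 4. Outside (|z| ≥ r): -6.
p(0) = -24, so log|p(0)| = log(24) = 3.1781.
Apply Jensen: I(r) = log|p(0)| + Σ_k log(r/|z_k|), summed over zeros inside |z| < r.
  log(r/|z_k|) for z_k = 4: log(5.0/4) = 0.2231
  Outside zeros (-6) contribute nothing to the Jensen sum.
Sum over inside zeros: 0.2231.
I(r) = log|p(0)| + (inside sum) = 3.1781 + 0.2231 = 3.4012.
Note: since some zeros are outside |z| ≤ r, the simplified n·log(r) form does NOT apply — only the inside zeros contribute.

I(r) ≈ 3.4012.
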